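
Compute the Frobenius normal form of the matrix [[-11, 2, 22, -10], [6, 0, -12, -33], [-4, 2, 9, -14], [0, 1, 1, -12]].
The invariant factors of A (the non-unit diagonal entries of the Smith normal form of xI - A over ℚ[x]) are x + 3, (x + 3)^2(x + 5), each dividing the next. The characteristic polynomial is their product, (x + 3)^3(x + 5).

The rational canonical form is the block-diagonal matrix of companion matrices C(f_i):
R = [[-3, 0, 0, 0], [0, 0, 0, -45], [0, 1, 0, -39], [0, 0, 1, -11]].

R = [[-3, 0, 0, 0], [0, 0, 0, -45], [0, 1, 0, -39], [0, 0, 1, -11]]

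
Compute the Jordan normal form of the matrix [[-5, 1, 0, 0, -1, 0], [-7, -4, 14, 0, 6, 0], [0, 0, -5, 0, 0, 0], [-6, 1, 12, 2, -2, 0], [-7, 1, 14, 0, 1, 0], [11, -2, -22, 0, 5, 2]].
The characteristic polynomial is det(xI - A) = (x - 2)^3(x + 5)^3, so the eigenvalues are -5 (algebraic multiplicity 3), 2 (algebraic multiplicity 3).

For λ = -5: rank(A + 5I) = 4, rank((A + 5I)^2) = 3. The eigenspace has dimension 6 - 4 = 2, so there are 2 Jordan blocks; the rank sequence gives block sizes [2, 1].

For λ = 2: rank(A - 2I) = 4, rank((A - 2I)^2) = 3. The eigenspace has dimension 6 - 4 = 2, so there are 2 Jordan blocks; the rank sequence gives block sizes [2, 1].

Assembling the blocks gives the Jordan form J above.

J = [[-5, 1, 0, 0, 0, 0], [0, -5, 0, 0, 0, 0], [0, 0, -5, 0, 0, 0], [0, 0, 0, 2, 1, 0], [0, 0, 0, 0, 2, 0], [0, 0, 0, 0, 0, 2]]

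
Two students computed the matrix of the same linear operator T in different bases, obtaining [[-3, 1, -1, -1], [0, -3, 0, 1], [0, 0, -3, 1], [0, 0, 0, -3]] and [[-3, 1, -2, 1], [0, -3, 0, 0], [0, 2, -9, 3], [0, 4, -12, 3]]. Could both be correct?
Yes.

Two matrices over a field are similar if and only if they have the same invariant factors.

Both A and B have characteristic polynomial (x + 3)^4 and minimal polynomial (x + 3)^2. Computing further, both have invariant factors (x + 3)^2, (x + 3)^2. Hence A and B are similar.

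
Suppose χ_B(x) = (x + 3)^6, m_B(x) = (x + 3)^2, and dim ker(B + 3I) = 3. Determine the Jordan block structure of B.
λ = -3: algebraic multiplicity 6 (exponent in χ_B), largest block size 2 (exponent in m_B), 3 blocks (geometric multiplicity). These force block sizes [2, 2, 2].

Jordan blocks: (-3, 2), (-3, 2), (-3, 2)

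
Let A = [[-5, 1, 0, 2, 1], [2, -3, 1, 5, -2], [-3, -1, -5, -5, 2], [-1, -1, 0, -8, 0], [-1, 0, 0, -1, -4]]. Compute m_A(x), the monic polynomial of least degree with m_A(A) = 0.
The characteristic polynomial factors as (x + 5)^5. The minimal polynomial is ∏(x - λ)^{k_λ} where k_λ is the size of the largest Jordan block at λ.

For λ = -5: rank(A + 5I) = 3, and the largest Jordan block has size 3 (the smallest k with rank((A + 5I)^k) = rank((A + 5I)^(k+1))).

So m_A(x) = (x + 5)^3.

m_A(x) = (x + 5)^3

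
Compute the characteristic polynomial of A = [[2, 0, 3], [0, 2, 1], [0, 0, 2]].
χ_A(x) = (x - 2)^3

xI - A = [[x - 2, 0, -3], [0, x - 2, -1], [0, 0, x - 2]].

Expanding det(xI - A) along the first row:
det(xI - A) = + (x - 2)·det([[x - 2, -1], [0, x - 2]]) - (0)·det([[0, -1], [0, x - 2]]) + (-3)·det([[0, x - 2], [0, 0]]).

Evaluating gives χ_A(x) = x^3 - 6x^2 + 12x - 8 = (x - 2)^3.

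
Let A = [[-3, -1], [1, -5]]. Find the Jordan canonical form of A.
The characteristic polynomial is det(xI - A) = (x + 4)^2, so the eigenvalues are -4 (algebraic multiplicity 2).

For λ = -4: rank(A + 4I) = 1, rank((A + 4I)^2) = 0. The eigenspace has dimension 2 - 1 = 1, so there is 1 Jordan block; the rank sequence gives block sizes [2].

Assembling the blocks gives the Jordan form J above.

J = [[-4, 1], [0, -4]]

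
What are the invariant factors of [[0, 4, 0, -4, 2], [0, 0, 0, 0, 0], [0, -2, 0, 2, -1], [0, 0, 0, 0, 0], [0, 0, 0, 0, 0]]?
The Jordan structure of A has elementary divisors x^2, x, x, x. Arranging the block sizes at each eigenvalue in decreasing order and taking row products gives the invariant factors.

Invariant factors (smallest first, each dividing the next): x, x, x, x^2.

Check: the last factor x^2 is the minimal polynomial, and the product x^5 is the characteristic polynomial.

x, x, x, x^2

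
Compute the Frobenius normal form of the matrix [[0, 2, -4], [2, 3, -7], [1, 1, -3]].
R = [[0, 0, 2], [1, 0, 2], [0, 1, 0]]

The invariant factors of A (the non-unit diagonal entries of the Smith normal form of xI - A over ℚ[x]) are x^3 - 2x - 2, each dividing the next. The characteristic polynomial is their product, x^3 - 2x - 2.

The rational canonical form is the block-diagonal matrix of companion matrices C(f_i):
R = [[0, 0, 2], [1, 0, 2], [0, 1, 0]].

Note the characteristic polynomial does not split into linear factors over ℚ, so A has no Jordan form over ℚ; the rational canonical form exists over any field.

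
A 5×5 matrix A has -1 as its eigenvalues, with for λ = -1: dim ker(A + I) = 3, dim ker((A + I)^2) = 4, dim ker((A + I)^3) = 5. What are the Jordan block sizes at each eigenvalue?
λ = -1: successive nullity increments [3, 1, 1] count blocks of size ≥ k; block sizes are [3, 1, 1].

Jordan blocks: (-1, 3), (-1, 1), (-1, 1)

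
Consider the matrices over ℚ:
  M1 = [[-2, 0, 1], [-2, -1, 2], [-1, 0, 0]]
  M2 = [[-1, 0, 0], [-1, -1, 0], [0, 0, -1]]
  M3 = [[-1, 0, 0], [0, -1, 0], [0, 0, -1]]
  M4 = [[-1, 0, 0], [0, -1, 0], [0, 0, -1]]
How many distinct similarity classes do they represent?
Characteristic polynomials: χ_{M1} = (x + 1)^3, χ_{M2} = (x + 1)^3, χ_{M3} = (x + 1)^3, χ_{M4} = (x + 1)^3.

{M1, M2}: invariant factors x + 1, (x + 1)^2.

{M3, M4}: invariant factors x + 1, x + 1, x + 1.

Matrices are similar if and only if their invariant-factor lists agree; the partition into similarity classes is {M1, M2}, {M3, M4}.

2 classes: {M1, M2}, {M3, M4}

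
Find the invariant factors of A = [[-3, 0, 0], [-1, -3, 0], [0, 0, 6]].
The Jordan structure of A has elementary divisors (x + 3)^2, (x - 6). Arranging the block sizes at each eigenvalue in decreasing order and taking row products gives the invariant factors.

Invariant factors (smallest first, each dividing the next): (x - 6)(x + 3)^2.

Check: the last factor (x - 6)(x + 3)^2 is the minimal polynomial, and the product (x - 6)(x + 3)^2 is the characteristic polynomial.

(x - 6)(x + 3)^2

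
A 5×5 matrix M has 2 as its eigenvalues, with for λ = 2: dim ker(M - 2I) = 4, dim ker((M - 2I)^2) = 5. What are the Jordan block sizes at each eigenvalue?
λ = 2: successive nullity increments [4, 1] count blocks of size ≥ k; block sizes are [2, 1, 1, 1].

Jordan blocks: (2, 2), (2, 1), (2, 1), (2, 1)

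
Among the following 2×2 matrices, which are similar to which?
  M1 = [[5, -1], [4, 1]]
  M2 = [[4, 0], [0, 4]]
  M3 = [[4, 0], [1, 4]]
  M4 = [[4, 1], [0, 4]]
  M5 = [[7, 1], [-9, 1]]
Characteristic polynomials: χ_{M1} = (x - 3)^2, χ_{M2} = (x - 4)^2, χ_{M3} = (x - 4)^2, χ_{M4} = (x - 4)^2, χ_{M5} = (x - 4)^2.

{M1}: invariant factors (x - 3)^2.

{M2}: invariant factors x - 4, x - 4.

{M3, M4, M5}: invariant factors (x - 4)^2.

Matrices are similar if and only if their invariant-factor lists agree; the partition into similarity classes is {M1}, {M2}, {M3, M4, M5}.

3 classes: {M1}, {M2}, {M3, M4, M5}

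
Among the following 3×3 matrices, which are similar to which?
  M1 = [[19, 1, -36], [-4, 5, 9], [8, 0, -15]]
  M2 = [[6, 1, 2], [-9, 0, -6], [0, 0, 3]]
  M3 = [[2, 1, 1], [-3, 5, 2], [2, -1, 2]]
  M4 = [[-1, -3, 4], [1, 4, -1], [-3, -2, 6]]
Characteristic polynomials: χ_{M1} = (x - 3)^3, χ_{M2} = (x - 3)^3, χ_{M3} = (x - 3)^3, χ_{M4} = (x - 3)^3.

{M1, M3, M4}: invariant factors (x - 3)^3.

{M2}: invariant factors x - 3, (x - 3)^2.

Matrices are similar if and only if their invariant-factor lists agree; the partition into similarity classes is {M1, M3, M4}, {M2}.

2 classes: {M1, M3, M4}, {M2}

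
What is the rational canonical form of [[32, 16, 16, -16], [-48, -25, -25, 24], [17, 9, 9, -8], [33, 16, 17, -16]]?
The invariant factors of A (the non-unit diagonal entries of the Smith normal form of xI - A over ℚ[x]) are (x^2 + 4)^2, each dividing the next. The characteristic polynomial is their product, (x^2 + 4)^2.

The rational canonical form is the block-diagonal matrix of companion matrices C(f_i):
R = [[0, 0, 0, -16], [1, 0, 0, 0], [0, 1, 0, -8], [0, 0, 1, 0]].

Note the characteristic polynomial does not split into linear factors over ℚ, so A has no Jordan form over ℚ; the rational canonical form exists over any field.

R = [[0, 0, 0, -16], [1, 0, 0, 0], [0, 1, 0, -8], [0, 0, 1, 0]]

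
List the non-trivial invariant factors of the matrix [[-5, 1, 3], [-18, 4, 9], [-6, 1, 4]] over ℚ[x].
x - 1, (x - 1)^2

The Jordan structure of A has elementary divisors (x - 1)^2, (x - 1). Arranging the block sizes at each eigenvalue in decreasing order and taking row products gives the invariant factors.

Invariant factors (smallest first, each dividing the next): x - 1, (x - 1)^2.

Check: the last factor (x - 1)^2 is the minimal polynomial, and the product (x - 1)^3 is the characteristic polynomial.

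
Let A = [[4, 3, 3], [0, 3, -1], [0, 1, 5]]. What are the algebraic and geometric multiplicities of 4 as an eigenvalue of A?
algebraic multiplicity 3, geometric multiplicity 2

The characteristic polynomial is (x - 4)^3, so the factor x - 4 appears with exponent 3: the algebraic multiplicity is 3.

rank(A - 4I) = 1, so the eigenspace has dimension 3 - 1 = 2: the geometric multiplicity is 2.

Since 2 < 3, A is not diagonalizable.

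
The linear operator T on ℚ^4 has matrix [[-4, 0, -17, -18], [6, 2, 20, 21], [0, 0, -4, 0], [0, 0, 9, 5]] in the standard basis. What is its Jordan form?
J = [[-4, 1, 0, 0], [0, -4, 0, 0], [0, 0, 2, 0], [0, 0, 0, 5]]

The characteristic polynomial is det(xI - A) = (x - 5)(x - 2)(x + 4)^2, so the eigenvalues are -4 (algebraic multiplicity 2), 2 (algebraic multiplicity 1), 5 (algebraic multiplicity 1).

For λ = -4: rank(A + 4I) = 3, rank((A + 4I)^2) = 2. The eigenspace has dimension 4 - 3 = 1, so there is 1 Jordan block; the rank sequence gives block sizes [2].

For λ = 2: algebraic multiplicity 1 gives one 1×1 block.

For λ = 5: algebraic multiplicity 1 gives one 1×1 block.

Assembling the blocks gives the Jordan form J above.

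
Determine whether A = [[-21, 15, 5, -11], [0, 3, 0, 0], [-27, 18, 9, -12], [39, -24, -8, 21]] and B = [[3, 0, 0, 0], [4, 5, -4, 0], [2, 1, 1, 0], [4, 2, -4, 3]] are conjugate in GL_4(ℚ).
No.

Both have characteristic polynomial (x - 3)^4, but the minimal polynomial of A is (x - 3)^3 while the minimal polynomial of B is (x - 3)^2. The minimal polynomial is a similarity invariant, so A and B are not similar.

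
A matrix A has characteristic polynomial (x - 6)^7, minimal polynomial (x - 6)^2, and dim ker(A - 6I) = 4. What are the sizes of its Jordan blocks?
Jordan blocks: (6, 2), (6, 2), (6, 2), (6, 1)

λ = 6: algebraic multiplicity 7 (exponent in χ_A), largest block size 2 (exponent in m_A), 4 blocks (geometric multiplicity). These force block sizes [2, 2, 2, 1].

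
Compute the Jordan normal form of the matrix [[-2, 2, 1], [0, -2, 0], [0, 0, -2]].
The characteristic polynomial is det(xI - A) = (x + 2)^3, so the eigenvalues are -2 (algebraic multiplicity 3).

For λ = -2: rank(A + 2I) = 1, rank((A + 2I)^2) = 0. The eigenspace has dimension 3 - 1 = 2, so there are 2 Jordan blocks; the rank sequence gives block sizes [2, 1].

Assembling the blocks gives the Jordan form J above.

J = [[-2, 1, 0], [0, -2, 0], [0, 0, -2]]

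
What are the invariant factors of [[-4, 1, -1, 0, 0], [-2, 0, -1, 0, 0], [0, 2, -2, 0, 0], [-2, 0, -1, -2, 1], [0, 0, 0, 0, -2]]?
The Jordan structure of A has elementary divisors (x + 2)^3, (x + 2)^2. Arranging the block sizes at each eigenvalue in decreasing order and taking row products gives the invariant factors.

Invariant factors (smallest first, each dividing the next): (x + 2)^2, (x + 2)^3.

Check: the last factor (x + 2)^3 is the minimal polynomial, and the product (x + 2)^5 is the characteristic polynomial.

(x + 2)^2, (x + 2)^3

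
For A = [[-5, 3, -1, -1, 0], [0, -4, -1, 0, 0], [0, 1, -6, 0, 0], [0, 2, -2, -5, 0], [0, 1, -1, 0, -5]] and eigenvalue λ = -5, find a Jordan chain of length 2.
We seek v_1 ∈ ker((A + 5I)^2) \ ker(A + 5I), then set v_{i+1} = (A + 5I) v_i.

One such chain is v_1 = [[0, 1, 0, 2, 1]]^T, v_2 = [[1, 1, 1, 2, 1]]^T. Check: (A + 5I) v_2 = [[0, 0, 0, 0, 0]]^T = 0.

v_1 = [[0, 1, 0, 2, 1]]^T, v_2 = [[1, 1, 1, 2, 1]]^T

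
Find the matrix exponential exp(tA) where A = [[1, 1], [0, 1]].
A has Jordan form J = [[1, 1], [0, 1]] with A = PJP^{-1}, so e^{tA} = P e^{tJ} P^{-1}.

For a Jordan block J_k(λ), e^{tJ_k(λ)} = e^{λt} · (I + tN + t^2 N^2/2! + ... + t^{k-1} N^{k-1}/(k-1)!) where N is the nilpotent superdiagonal part.

Assembling the blocks and conjugating back gives the entries of e^{tA} as shown above.

e^{tA} = [[e^{t}, t*e^{t}], [0, e^{t}]]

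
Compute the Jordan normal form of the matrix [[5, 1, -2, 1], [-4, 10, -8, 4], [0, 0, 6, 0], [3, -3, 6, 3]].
J = [[6, 1, 0, 0], [0, 6, 0, 0], [0, 0, 6, 0], [0, 0, 0, 6]]

The characteristic polynomial is det(xI - A) = (x - 6)^4, so the eigenvalues are 6 (algebraic multiplicity 4).

For λ = 6: rank(A - 6I) = 1, rank((A - 6I)^2) = 0. The eigenspace has dimension 4 - 1 = 3, so there are 3 Jordan blocks; the rank sequence gives block sizes [2, 1, 1].

Assembling the blocks gives the Jordan form J above.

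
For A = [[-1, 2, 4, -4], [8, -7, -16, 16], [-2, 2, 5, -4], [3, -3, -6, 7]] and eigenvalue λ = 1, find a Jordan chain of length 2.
We seek v_1 ∈ ker((A - I)^2) \ ker(A - I), then set v_{i+1} = (A - I) v_i.

One such chain is v_1 = [[-2, 11, 0, 6]]^T, v_2 = [[2, -8, 2, -3]]^T. Check: (A - I) v_2 = [[0, 0, 0, 0]]^T = 0.

v_1 = [[-2, 11, 0, 6]]^T, v_2 = [[2, -8, 2, -3]]^T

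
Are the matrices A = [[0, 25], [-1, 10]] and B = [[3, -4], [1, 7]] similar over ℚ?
Yes.

Two matrices over a field are similar if and only if they have the same invariant factors.

Both A and B have characteristic polynomial (x - 5)^2 and minimal polynomial (x - 5)^2. Computing further, both have invariant factors (x - 5)^2. Hence A and B are similar.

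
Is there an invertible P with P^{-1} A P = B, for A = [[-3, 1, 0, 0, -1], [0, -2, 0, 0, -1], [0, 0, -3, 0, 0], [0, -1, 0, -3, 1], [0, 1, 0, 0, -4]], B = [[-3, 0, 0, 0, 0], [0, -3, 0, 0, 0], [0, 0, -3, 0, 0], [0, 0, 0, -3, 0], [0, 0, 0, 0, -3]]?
Both have characteristic polynomial (x + 3)^5, but the minimal polynomial of A is (x + 3)^2 while the minimal polynomial of B is x + 3. The minimal polynomial is a similarity invariant, so A and B are not similar.

No.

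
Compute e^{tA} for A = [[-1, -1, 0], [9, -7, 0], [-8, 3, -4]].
A has Jordan form J = [[-4, 1, 0], [0, -4, 1], [0, 0, -4]] with A = PJP^{-1}, so e^{tA} = P e^{tJ} P^{-1}.

For a Jordan block J_k(λ), e^{tJ_k(λ)} = e^{λt} · (I + tN + t^2 N^2/2! + ... + t^{k-1} N^{k-1}/(k-1)!) where N is the nilpotent superdiagonal part.

Assembling the blocks and conjugating back gives the entries of e^{tA} as shown above.

e^{tA} = [[(3*t + 1)*e^{-4*t}, -t*e^{-4*t}, 0], [9*t*e^{-4*t}, (1 - 3*t)*e^{-4*t}, 0], [t*(3*t - 16)*e^{-4*t}/2, t*(6 - t)*e^{-4*t}/2, e^{-4*t}]]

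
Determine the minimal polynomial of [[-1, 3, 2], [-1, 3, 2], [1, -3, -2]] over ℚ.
m_A(x) = x^2

The characteristic polynomial factors as x^3. The minimal polynomial is ∏(x - λ)^{k_λ} where k_λ is the size of the largest Jordan block at λ.

For λ = 0: rank(A) = 1, and the largest Jordan block has size 2 (the smallest k with rank(A^k) = rank(A^(k+1))).

So m_A(x) = x^2.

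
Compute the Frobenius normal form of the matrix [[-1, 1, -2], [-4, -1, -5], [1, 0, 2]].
R = [[0, 0, 3], [1, 0, -3], [0, 1, 0]]

The invariant factors of A (the non-unit diagonal entries of the Smith normal form of xI - A over ℚ[x]) are x^3 + 3x - 3, each dividing the next. The characteristic polynomial is their product, x^3 + 3x - 3.

The rational canonical form is the block-diagonal matrix of companion matrices C(f_i):
R = [[0, 0, 3], [1, 0, -3], [0, 1, 0]].

Note the characteristic polynomial does not split into linear factors over ℚ, so A has no Jordan form over ℚ; the rational canonical form exists over any field.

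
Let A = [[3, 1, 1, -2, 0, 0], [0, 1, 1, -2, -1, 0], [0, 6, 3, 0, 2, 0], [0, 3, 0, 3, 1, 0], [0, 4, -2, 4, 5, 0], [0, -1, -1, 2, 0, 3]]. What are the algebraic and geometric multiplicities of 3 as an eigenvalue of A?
algebraic multiplicity 6, geometric multiplicity 4

The characteristic polynomial is (x - 3)^6, so the factor x - 3 appears with exponent 6: the algebraic multiplicity is 6.

rank(A - 3I) = 2, so the eigenspace has dimension 6 - 2 = 4: the geometric multiplicity is 4.

Since 4 < 6, A is not diagonalizable.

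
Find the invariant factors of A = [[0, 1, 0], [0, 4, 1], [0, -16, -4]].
The Jordan structure of A has elementary divisors x^3. Arranging the block sizes at each eigenvalue in decreasing order and taking row products gives the invariant factors.

Invariant factors (smallest first, each dividing the next): x^3.

Check: the last factor x^3 is the minimal polynomial, and the product x^3 is the characteristic polynomial.

x^3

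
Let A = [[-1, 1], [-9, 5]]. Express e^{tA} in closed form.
e^{tA} = [[(1 - 3*t)*e^{2*t}, t*e^{2*t}], [-9*t*e^{2*t}, (3*t + 1)*e^{2*t}]]

A has Jordan form J = [[2, 1], [0, 2]] with A = PJP^{-1}, so e^{tA} = P e^{tJ} P^{-1}.

For a Jordan block J_k(λ), e^{tJ_k(λ)} = e^{λt} · (I + tN + t^2 N^2/2! + ... + t^{k-1} N^{k-1}/(k-1)!) where N is the nilpotent superdiagonal part.

Assembling the blocks and conjugating back gives the entries of e^{tA} as shown above.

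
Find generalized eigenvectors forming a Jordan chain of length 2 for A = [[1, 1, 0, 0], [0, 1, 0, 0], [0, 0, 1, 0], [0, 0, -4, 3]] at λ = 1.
We seek v_1 ∈ ker((A - I)^2) \ ker(A - I), then set v_{i+1} = (A - I) v_i.

One such chain is v_1 = [[-2, 1, 0, 0]]^T, v_2 = [[1, 0, 0, 0]]^T. Check: (A - I) v_2 = [[0, 0, 0, 0]]^T = 0.

v_1 = [[-2, 1, 0, 0]]^T, v_2 = [[1, 0, 0, 0]]^T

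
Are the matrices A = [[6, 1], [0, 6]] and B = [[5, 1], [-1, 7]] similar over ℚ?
Two matrices over a field are similar if and only if they have the same invariant factors.

Both A and B have characteristic polynomial (x - 6)^2 and minimal polynomial (x - 6)^2. Computing further, both have invariant factors (x - 6)^2. Hence A and B are similar.

Yes.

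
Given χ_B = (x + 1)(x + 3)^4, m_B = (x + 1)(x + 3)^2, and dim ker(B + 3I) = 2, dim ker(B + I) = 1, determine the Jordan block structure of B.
Jordan blocks: (-3, 2), (-3, 2), (-1, 1)

λ = -3: algebraic multiplicity 4 (exponent in χ_B), largest block size 2 (exponent in m_B), 2 blocks (geometric multiplicity). These force block sizes [2, 2].
λ = -1: algebraic multiplicity 1 (exponent in χ_B), largest block size 1 (exponent in m_B), 1 block (geometric multiplicity). This forces block sizes [1].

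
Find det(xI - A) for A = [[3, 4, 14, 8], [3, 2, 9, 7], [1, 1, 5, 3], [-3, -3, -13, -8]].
χ_A(x) = (x - 1)^3(x + 1)

xI - A = [[x - 3, -4, -14, -8], [-3, x - 2, -9, -7], [-1, -1, x - 5, -3], [3, 3, 13, x + 8]].

Expanding det(xI - A) along the first row:
det(xI - A) = + (x - 3)·det([[x - 2, -9, -7], [-1, x - 5, -3], [3, 13, x + 8]]) - (-4)·det([[-3, -9, -7], [-1, x - 5, -3], [3, 13, x + 8]]) + (-14)·det([[-3, x - 2, -7], [-1, -1, -3], [3, 3, x + 8]]) - (-8)·det([[-3, x - 2, -9], [-1, -1, x - 5], [3, 3, 13]]).

Evaluating gives χ_A(x) = x^4 - 2x^3 + 2x - 1 = (x - 1)^3(x + 1).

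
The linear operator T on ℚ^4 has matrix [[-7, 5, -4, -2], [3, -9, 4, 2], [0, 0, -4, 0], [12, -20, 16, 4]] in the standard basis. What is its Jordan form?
J = [[-4, 1, 0, 0], [0, -4, 0, 0], [0, 0, -4, 0], [0, 0, 0, -4]]

The characteristic polynomial is det(xI - A) = (x + 4)^4, so the eigenvalues are -4 (algebraic multiplicity 4).

For λ = -4: rank(A + 4I) = 1, rank((A + 4I)^2) = 0. The eigenspace has dimension 4 - 1 = 3, so there are 3 Jordan blocks; the rank sequence gives block sizes [2, 1, 1].

Assembling the blocks gives the Jordan form J above.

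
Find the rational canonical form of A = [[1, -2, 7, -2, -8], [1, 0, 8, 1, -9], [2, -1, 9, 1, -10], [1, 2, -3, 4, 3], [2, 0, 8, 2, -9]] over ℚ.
The invariant factors of A (the non-unit diagonal entries of the Smith normal form of xI - A over ℚ[x]) are (x - 1)(x^2 - 2x + 2)^2, each dividing the next. The characteristic polynomial is their product, (x - 1)(x^2 - 2x + 2)^2.

The rational canonical form is the block-diagonal matrix of companion matrices C(f_i):
R = [[0, 0, 0, 0, 4], [1, 0, 0, 0, -12], [0, 1, 0, 0, 16], [0, 0, 1, 0, -12], [0, 0, 0, 1, 5]].

Note the characteristic polynomial does not split into linear factors over ℚ, so A has no Jordan form over ℚ; the rational canonical form exists over any field.

R = [[0, 0, 0, 0, 4], [1, 0, 0, 0, -12], [0, 1, 0, 0, 16], [0, 0, 1, 0, -12], [0, 0, 0, 1, 5]]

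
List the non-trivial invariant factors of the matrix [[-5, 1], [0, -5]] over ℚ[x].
(x + 5)^2

The Jordan structure of A has elementary divisors (x + 5)^2. Arranging the block sizes at each eigenvalue in decreasing order and taking row products gives the invariant factors.

Invariant factors (smallest first, each dividing the next): (x + 5)^2.

Check: the last factor (x + 5)^2 is the minimal polynomial, and the product (x + 5)^2 is the characteristic polynomial.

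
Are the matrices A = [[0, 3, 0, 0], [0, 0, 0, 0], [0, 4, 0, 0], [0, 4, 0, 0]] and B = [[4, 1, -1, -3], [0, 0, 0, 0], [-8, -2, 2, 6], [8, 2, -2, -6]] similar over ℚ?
Yes.

Two matrices over a field are similar if and only if they have the same invariant factors.

Both A and B have characteristic polynomial x^4 and minimal polynomial x^2. Computing further, both have invariant factors x, x, x^2. Hence A and B are similar.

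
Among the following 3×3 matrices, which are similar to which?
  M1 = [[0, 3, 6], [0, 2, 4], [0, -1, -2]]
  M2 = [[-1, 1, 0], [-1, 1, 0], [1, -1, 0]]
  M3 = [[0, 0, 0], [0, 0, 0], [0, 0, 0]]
Characteristic polynomials: χ_{M1} = x^3, χ_{M2} = x^3, χ_{M3} = x^3.

{M1, M2}: invariant factors x, x^2.

{M3}: invariant factors x, x, x.

Matrices are similar if and only if their invariant-factor lists agree; the partition into similarity classes is {M1, M2}, {M3}.

2 classes: {M1, M2}, {M3}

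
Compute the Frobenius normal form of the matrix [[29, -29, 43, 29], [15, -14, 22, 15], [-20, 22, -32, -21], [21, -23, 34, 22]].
R = [[0, 0, 0, -15], [1, 0, 0, 8], [0, 1, 0, -1], [0, 0, 1, 5]]

The invariant factors of A (the non-unit diagonal entries of the Smith normal form of xI - A over ℚ[x]) are (x - 5)(x^3 + x - 3), each dividing the next. The characteristic polynomial is their product, (x - 5)(x^3 + x - 3).

The rational canonical form is the block-diagonal matrix of companion matrices C(f_i):
R = [[0, 0, 0, -15], [1, 0, 0, 8], [0, 1, 0, -1], [0, 0, 1, 5]].

Note the characteristic polynomial does not split into linear factors over ℚ, so A has no Jordan form over ℚ; the rational canonical form exists over any field.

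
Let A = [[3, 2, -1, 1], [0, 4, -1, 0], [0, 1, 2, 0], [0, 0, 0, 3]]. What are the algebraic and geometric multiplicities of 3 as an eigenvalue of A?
The characteristic polynomial is (x - 3)^4, so the factor x - 3 appears with exponent 4: the algebraic multiplicity is 4.

rank(A - 3I) = 2, so the eigenspace has dimension 4 - 2 = 2: the geometric multiplicity is 2.

Since 2 < 4, A is not diagonalizable.

algebraic multiplicity 4, geometric multiplicity 2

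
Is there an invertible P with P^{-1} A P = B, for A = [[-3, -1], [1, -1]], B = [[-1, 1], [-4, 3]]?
No.

trace(A) = -4 but trace(B) = 2. The trace is a similarity invariant, so A and B are not similar.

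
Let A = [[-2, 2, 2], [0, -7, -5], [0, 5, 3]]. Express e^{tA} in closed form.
e^{tA} = [[e^{-2*t}, 2*t*e^{-2*t}, 2*t*e^{-2*t}], [0, (1 - 5*t)*e^{-2*t}, -5*t*e^{-2*t}], [0, 5*t*e^{-2*t}, (5*t + 1)*e^{-2*t}]]

A has Jordan form J = [[-2, 1, 0], [0, -2, 0], [0, 0, -2]] with A = PJP^{-1}, so e^{tA} = P e^{tJ} P^{-1}.

For a Jordan block J_k(λ), e^{tJ_k(λ)} = e^{λt} · (I + tN + t^2 N^2/2! + ... + t^{k-1} N^{k-1}/(k-1)!) where N is the nilpotent superdiagonal part.

Assembling the blocks and conjugating back gives the entries of e^{tA} as shown above.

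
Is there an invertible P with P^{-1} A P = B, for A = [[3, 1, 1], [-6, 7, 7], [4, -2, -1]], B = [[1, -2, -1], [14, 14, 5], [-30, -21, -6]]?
Yes.

Two matrices over a field are similar if and only if they have the same invariant factors.

Both A and B have characteristic polynomial (x - 3)^3 and minimal polynomial (x - 3)^3. Computing further, both have invariant factors (x - 3)^3. Hence A and B are similar.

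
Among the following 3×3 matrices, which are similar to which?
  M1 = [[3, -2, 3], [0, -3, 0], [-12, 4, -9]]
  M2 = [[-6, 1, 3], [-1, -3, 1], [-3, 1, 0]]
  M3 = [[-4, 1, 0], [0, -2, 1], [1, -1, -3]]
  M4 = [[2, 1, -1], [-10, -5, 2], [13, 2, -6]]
Characteristic polynomials: χ_{M1} = (x + 3)^3, χ_{M2} = (x + 3)^3, χ_{M3} = (x + 3)^3, χ_{M4} = (x + 3)^3.

{M1}: invariant factors x + 3, (x + 3)^2.

{M2, M3, M4}: invariant factors (x + 3)^3.

Matrices are similar if and only if their invariant-factor lists agree; the partition into similarity classes is {M1}, {M2, M3, M4}.

2 classes: {M1}, {M2, M3, M4}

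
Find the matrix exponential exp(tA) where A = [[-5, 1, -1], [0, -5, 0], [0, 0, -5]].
A has Jordan form J = [[-5, 1, 0], [0, -5, 0], [0, 0, -5]] with A = PJP^{-1}, so e^{tA} = P e^{tJ} P^{-1}.

For a Jordan block J_k(λ), e^{tJ_k(λ)} = e^{λt} · (I + tN + t^2 N^2/2! + ... + t^{k-1} N^{k-1}/(k-1)!) where N is the nilpotent superdiagonal part.

Assembling the blocks and conjugating back gives the entries of e^{tA} as shown above.

e^{tA} = [[e^{-5*t}, t*e^{-5*t}, -t*e^{-5*t}], [0, e^{-5*t}, 0], [0, 0, e^{-5*t}]]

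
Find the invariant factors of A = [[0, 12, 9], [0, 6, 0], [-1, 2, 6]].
(x - 6)(x - 3)^2

The Jordan structure of A has elementary divisors (x - 3)^2, (x - 6). Arranging the block sizes at each eigenvalue in decreasing order and taking row products gives the invariant factors.

Invariant factors (smallest first, each dividing the next): (x - 6)(x - 3)^2.

Check: the last factor (x - 6)(x - 3)^2 is the minimal polynomial, and the product (x - 6)(x - 3)^2 is the characteristic polynomial.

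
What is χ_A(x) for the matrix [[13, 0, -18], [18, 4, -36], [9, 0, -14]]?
xI - A = [[x - 13, 0, 18], [-18, x - 4, 36], [-9, 0, x + 14]].

Expanding det(xI - A) along the first row:
det(xI - A) = + (x - 13)·det([[x - 4, 36], [0, x + 14]]) - (0)·det([[-18, 36], [-9, x + 14]]) + (18)·det([[-18, x - 4], [-9, 0]]).

Evaluating gives χ_A(x) = x^3 - 3x^2 - 24x + 80 = (x - 4)^2(x + 5).

χ_A(x) = (x - 4)^2(x + 5)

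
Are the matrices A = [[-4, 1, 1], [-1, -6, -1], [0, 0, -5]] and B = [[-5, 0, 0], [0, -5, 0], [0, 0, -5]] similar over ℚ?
No.

Both have characteristic polynomial (x + 5)^3, but the minimal polynomial of A is (x + 5)^2 while the minimal polynomial of B is x + 5. The minimal polynomial is a similarity invariant, so A and B are not similar.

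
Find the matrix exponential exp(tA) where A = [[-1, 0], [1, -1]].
A has Jordan form J = [[-1, 1], [0, -1]] with A = PJP^{-1}, so e^{tA} = P e^{tJ} P^{-1}.

For a Jordan block J_k(λ), e^{tJ_k(λ)} = e^{λt} · (I + tN + t^2 N^2/2! + ... + t^{k-1} N^{k-1}/(k-1)!) where N is the nilpotent superdiagonal part.

Assembling the blocks and conjugating back gives the entries of e^{tA} as shown above.

e^{tA} = [[e^{-t}, 0], [t*e^{-t}, e^{-t}]]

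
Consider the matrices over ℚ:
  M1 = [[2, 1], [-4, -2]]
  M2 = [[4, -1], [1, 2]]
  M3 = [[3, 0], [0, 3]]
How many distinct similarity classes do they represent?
3 classes: {M1}, {M2}, {M3}

Characteristic polynomials: χ_{M1} = x^2, χ_{M2} = (x - 3)^2, χ_{M3} = (x - 3)^2.

{M1}: invariant factors x^2.

{M2}: invariant factors (x - 3)^2.

{M3}: invariant factors x - 3, x - 3.

Matrices are similar if and only if their invariant-factor lists agree; the partition into similarity classes is {M1}, {M2}, {M3}.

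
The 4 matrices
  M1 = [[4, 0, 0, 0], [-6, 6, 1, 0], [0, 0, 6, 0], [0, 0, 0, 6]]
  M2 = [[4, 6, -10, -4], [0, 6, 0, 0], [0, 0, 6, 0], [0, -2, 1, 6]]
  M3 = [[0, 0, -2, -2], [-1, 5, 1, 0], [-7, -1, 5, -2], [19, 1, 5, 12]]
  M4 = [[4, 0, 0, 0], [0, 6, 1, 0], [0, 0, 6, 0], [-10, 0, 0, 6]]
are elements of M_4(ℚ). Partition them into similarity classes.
1 class: {M1, M2, M3, M4}

Characteristic polynomials: χ_{M1} = (x - 6)^3(x - 4), χ_{M2} = (x - 6)^3(x - 4), χ_{M3} = (x - 6)^3(x - 4), χ_{M4} = (x - 6)^3(x - 4).

{M1, M2, M3, M4}: invariant factors x - 6, (x - 6)^2(x - 4).

Matrices are similar if and only if their invariant-factor lists agree; the partition into similarity classes is {M1, M2, M3, M4}.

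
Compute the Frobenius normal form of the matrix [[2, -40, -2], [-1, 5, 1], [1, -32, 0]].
R = [[0, 0, -30], [1, 0, -4], [0, 1, 7]]

The invariant factors of A (the non-unit diagonal entries of the Smith normal form of xI - A over ℚ[x]) are (x - 5)(x^2 - 2x - 6), each dividing the next. The characteristic polynomial is their product, (x - 5)(x^2 - 2x - 6).

The rational canonical form is the block-diagonal matrix of companion matrices C(f_i):
R = [[0, 0, -30], [1, 0, -4], [0, 1, 7]].

Note the characteristic polynomial does not split into linear factors over ℚ, so A has no Jordan form over ℚ; the rational canonical form exists over any field.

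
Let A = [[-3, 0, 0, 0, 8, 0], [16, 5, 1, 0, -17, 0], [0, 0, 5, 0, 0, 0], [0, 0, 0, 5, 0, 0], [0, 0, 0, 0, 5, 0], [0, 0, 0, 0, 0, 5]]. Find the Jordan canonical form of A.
J = [[-3, 0, 0, 0, 0, 0], [0, 5, 1, 0, 0, 0], [0, 0, 5, 0, 0, 0], [0, 0, 0, 5, 0, 0], [0, 0, 0, 0, 5, 0], [0, 0, 0, 0, 0, 5]]

The characteristic polynomial is det(xI - A) = (x - 5)^5(x + 3), so the eigenvalues are -3 (algebraic multiplicity 1), 5 (algebraic multiplicity 5).

For λ = -3: algebraic multiplicity 1 gives one 1×1 block.

For λ = 5: rank(A - 5I) = 2, rank((A - 5I)^2) = 1. The eigenspace has dimension 6 - 2 = 4, so there are 4 Jordan blocks; the rank sequence gives block sizes [2, 1, 1, 1].

Assembling the blocks gives the Jordan form J above.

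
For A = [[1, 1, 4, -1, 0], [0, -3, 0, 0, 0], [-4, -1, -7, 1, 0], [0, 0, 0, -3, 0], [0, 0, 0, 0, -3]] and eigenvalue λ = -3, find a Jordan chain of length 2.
v_1 = [[1, 1, -1, 0, 0]]^T, v_2 = [[1, 0, -1, 0, 0]]^T

We seek v_1 ∈ ker((A + 3I)^2) \ ker(A + 3I), then set v_{i+1} = (A + 3I) v_i.

One such chain is v_1 = [[1, 1, -1, 0, 0]]^T, v_2 = [[1, 0, -1, 0, 0]]^T. Check: (A + 3I) v_2 = [[0, 0, 0, 0, 0]]^T = 0.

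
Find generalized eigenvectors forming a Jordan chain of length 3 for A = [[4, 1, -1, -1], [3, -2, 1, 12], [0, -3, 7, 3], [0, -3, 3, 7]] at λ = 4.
v_1 = [[0, 2, 1, 1]]^T, v_2 = [[0, 1, 0, 0]]^T, v_3 = [[1, -6, -3, -3]]^T

We seek v_1 ∈ ker((A - 4I)^3) \ ker((A - 4I)^2), then set v_{i+1} = (A - 4I) v_i.

One such chain is v_1 = [[0, 2, 1, 1]]^T, v_2 = [[0, 1, 0, 0]]^T, v_3 = [[1, -6, -3, -3]]^T. Check: (A - 4I) v_3 = [[0, 0, 0, 0]]^T = 0.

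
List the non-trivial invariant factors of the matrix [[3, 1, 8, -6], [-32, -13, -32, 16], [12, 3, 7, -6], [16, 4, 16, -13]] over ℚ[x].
The Jordan structure of A has elementary divisors (x + 5)^2, (x + 5), (x + 1). Arranging the block sizes at each eigenvalue in decreasing order and taking row products gives the invariant factors.

Invariant factors (smallest first, each dividing the next): x + 5, (x + 1)(x + 5)^2.

Check: the last factor (x + 1)(x + 5)^2 is the minimal polynomial, and the product (x + 1)(x + 5)^3 is the characteristic polynomial.

x + 5, (x + 1)(x + 5)^2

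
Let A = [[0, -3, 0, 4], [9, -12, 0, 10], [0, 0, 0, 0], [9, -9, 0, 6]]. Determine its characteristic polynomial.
χ_A(x) = x^2(x + 3)^2

xI - A = [[x, 3, 0, -4], [-9, x + 12, 0, -10], [0, 0, x, 0], [-9, 9, 0, x - 6]].

Expanding det(xI - A) along the first row:
det(xI - A) = + (x)·det([[x + 12, 0, -10], [0, x, 0], [9, 0, x - 6]]) - (3)·det([[-9, 0, -10], [0, x, 0], [-9, 0, x - 6]]) + (0)·det([[-9, x + 12, -10], [0, 0, 0], [-9, 9, x - 6]]) - (-4)·det([[-9, x + 12, 0], [0, 0, x], [-9, 9, 0]]).

Evaluating gives χ_A(x) = x^4 + 6x^3 + 9x^2 = x^2(x + 3)^2.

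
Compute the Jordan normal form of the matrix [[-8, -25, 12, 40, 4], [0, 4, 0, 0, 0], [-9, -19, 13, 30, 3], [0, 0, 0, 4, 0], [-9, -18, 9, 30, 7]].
J = [[4, 1, 0, 0, 0], [0, 4, 0, 0, 0], [0, 0, 4, 1, 0], [0, 0, 0, 4, 0], [0, 0, 0, 0, 4]]

The characteristic polynomial is det(xI - A) = (x - 4)^5, so the eigenvalues are 4 (algebraic multiplicity 5).

For λ = 4: rank(A - 4I) = 2, rank((A - 4I)^2) = 0. The eigenspace has dimension 5 - 2 = 3, so there are 3 Jordan blocks; the rank sequence gives block sizes [2, 2, 1].

Assembling the blocks gives the Jordan form J above.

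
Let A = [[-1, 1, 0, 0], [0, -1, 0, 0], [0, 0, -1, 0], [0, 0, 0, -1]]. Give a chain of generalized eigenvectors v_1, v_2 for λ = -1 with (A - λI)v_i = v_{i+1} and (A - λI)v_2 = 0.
v_1 = [[-4, 1, -3, 2]]^T, v_2 = [[1, 0, 0, 0]]^T

We seek v_1 ∈ ker((A + I)^2) \ ker(A + I), then set v_{i+1} = (A + I) v_i.

One such chain is v_1 = [[-4, 1, -3, 2]]^T, v_2 = [[1, 0, 0, 0]]^T. Check: (A + I) v_2 = [[0, 0, 0, 0]]^T = 0.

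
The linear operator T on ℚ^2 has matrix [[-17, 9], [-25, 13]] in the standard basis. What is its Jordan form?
J = [[-2, 1], [0, -2]]

The characteristic polynomial is det(xI - A) = (x + 2)^2, so the eigenvalues are -2 (algebraic multiplicity 2).

For λ = -2: rank(A + 2I) = 1, rank((A + 2I)^2) = 0. The eigenspace has dimension 2 - 1 = 1, so there is 1 Jordan block; the rank sequence gives block sizes [2].

Assembling the blocks gives the Jordan form J above.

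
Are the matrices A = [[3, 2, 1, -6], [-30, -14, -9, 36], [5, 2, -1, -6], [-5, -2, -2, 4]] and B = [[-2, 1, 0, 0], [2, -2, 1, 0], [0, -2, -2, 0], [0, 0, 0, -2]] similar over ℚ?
Yes.

Two matrices over a field are similar if and only if they have the same invariant factors.

Both A and B have characteristic polynomial (x + 2)^4 and minimal polynomial (x + 2)^3. Computing further, both have invariant factors x + 2, (x + 2)^3. Hence A and B are similar.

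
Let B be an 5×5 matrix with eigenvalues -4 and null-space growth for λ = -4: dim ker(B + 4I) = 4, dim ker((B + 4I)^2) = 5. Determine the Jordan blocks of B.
Jordan blocks: (-4, 2), (-4, 1), (-4, 1), (-4, 1)

λ = -4: successive nullity increments [4, 1] count blocks of size ≥ k; block sizes are [2, 1, 1, 1].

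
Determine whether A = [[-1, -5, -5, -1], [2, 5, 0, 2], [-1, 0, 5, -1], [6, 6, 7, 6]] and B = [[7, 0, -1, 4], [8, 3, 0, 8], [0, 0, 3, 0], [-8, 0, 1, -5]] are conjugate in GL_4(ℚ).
No.

trace(A) = 15 but trace(B) = 8. The trace is a similarity invariant, so A and B are not similar.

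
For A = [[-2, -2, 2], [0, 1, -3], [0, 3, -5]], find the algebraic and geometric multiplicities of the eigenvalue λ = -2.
The characteristic polynomial is (x + 2)^3, so the factor x + 2 appears with exponent 3: the algebraic multiplicity is 3.

rank(A + 2I) = 1, so the eigenspace has dimension 3 - 1 = 2: the geometric multiplicity is 2.

Since 2 < 3, A is not diagonalizable.

algebraic multiplicity 3, geometric multiplicity 2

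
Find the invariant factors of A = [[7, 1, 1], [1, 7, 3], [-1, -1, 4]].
The Jordan structure of A has elementary divisors (x - 6)^3. Arranging the block sizes at each eigenvalue in decreasing order and taking row products gives the invariant factors.

Invariant factors (smallest first, each dividing the next): (x - 6)^3.

Check: the last factor (x - 6)^3 is the minimal polynomial, and the product (x - 6)^3 is the characteristic polynomial.

(x - 6)^3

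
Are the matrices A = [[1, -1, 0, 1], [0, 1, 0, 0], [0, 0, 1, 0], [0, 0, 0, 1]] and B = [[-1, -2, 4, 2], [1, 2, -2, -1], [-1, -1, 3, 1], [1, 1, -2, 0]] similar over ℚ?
Yes.

Two matrices over a field are similar if and only if they have the same invariant factors.

Both A and B have characteristic polynomial (x - 1)^4 and minimal polynomial (x - 1)^2. Computing further, both have invariant factors x - 1, x - 1, (x - 1)^2. Hence A and B are similar.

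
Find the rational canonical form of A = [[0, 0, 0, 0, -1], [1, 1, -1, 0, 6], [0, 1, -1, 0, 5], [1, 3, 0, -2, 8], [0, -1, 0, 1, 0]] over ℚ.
The invariant factors of A (the non-unit diagonal entries of the Smith normal form of xI - A over ℚ[x]) are (x + 1)^2(x^3 - 3x + 1), each dividing the next. The characteristic polynomial is their product, (x + 1)^2(x^3 - 3x + 1).

The rational canonical form is the block-diagonal matrix of companion matrices C(f_i):
R = [[0, 0, 0, 0, -1], [1, 0, 0, 0, 1], [0, 1, 0, 0, 5], [0, 0, 1, 0, 2], [0, 0, 0, 1, -2]].

Note the characteristic polynomial does not split into linear factors over ℚ, so A has no Jordan form over ℚ; the rational canonical form exists over any field.

R = [[0, 0, 0, 0, -1], [1, 0, 0, 0, 1], [0, 1, 0, 0, 5], [0, 0, 1, 0, 2], [0, 0, 0, 1, -2]]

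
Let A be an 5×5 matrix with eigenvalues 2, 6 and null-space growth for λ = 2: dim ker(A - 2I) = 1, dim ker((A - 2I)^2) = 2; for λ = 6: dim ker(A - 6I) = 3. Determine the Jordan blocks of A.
λ = 2: successive nullity increments [1, 1] count blocks of size ≥ k; block sizes are [2].
λ = 6: successive nullity increments [3] count blocks of size ≥ k; block sizes are [1, 1, 1].

Jordan blocks: (2, 2), (6, 1), (6, 1), (6, 1)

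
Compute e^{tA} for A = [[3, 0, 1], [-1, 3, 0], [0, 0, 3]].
A has Jordan form J = [[3, 1, 0], [0, 3, 1], [0, 0, 3]] with A = PJP^{-1}, so e^{tA} = P e^{tJ} P^{-1}.

For a Jordan block J_k(λ), e^{tJ_k(λ)} = e^{λt} · (I + tN + t^2 N^2/2! + ... + t^{k-1} N^{k-1}/(k-1)!) where N is the nilpotent superdiagonal part.

Assembling the blocks and conjugating back gives the entries of e^{tA} as shown above.

e^{tA} = [[e^{3*t}, 0, t*e^{3*t}], [-t*e^{3*t}, e^{3*t}, -t^2*e^{3*t}/2], [0, 0, e^{3*t}]]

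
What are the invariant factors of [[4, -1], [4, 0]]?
The Jordan structure of A has elementary divisors (x - 2)^2. Arranging the block sizes at each eigenvalue in decreasing order and taking row products gives the invariant factors.

Invariant factors (smallest first, each dividing the next): (x - 2)^2.

Check: the last factor (x - 2)^2 is the minimal polynomial, and the product (x - 2)^2 is the characteristic polynomial.

(x - 2)^2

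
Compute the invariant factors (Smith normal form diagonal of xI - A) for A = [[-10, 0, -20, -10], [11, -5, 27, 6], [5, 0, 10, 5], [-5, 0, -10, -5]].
x, x(x + 5)^2

The Jordan structure of A has elementary divisors (x + 5)^2, x, x. Arranging the block sizes at each eigenvalue in decreasing order and taking row products gives the invariant factors.

Invariant factors (smallest first, each dividing the next): x, x(x + 5)^2.

Check: the last factor x(x + 5)^2 is the minimal polynomial, and the product x^2(x + 5)^2 is the characteristic polynomial.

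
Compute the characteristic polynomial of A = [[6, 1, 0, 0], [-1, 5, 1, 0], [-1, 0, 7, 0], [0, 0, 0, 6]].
xI - A = [[x - 6, -1, 0, 0], [1, x - 5, -1, 0], [1, 0, x - 7, 0], [0, 0, 0, x - 6]].

Expanding det(xI - A) along the first row:
det(xI - A) = + (x - 6)·det([[x - 5, -1, 0], [0, x - 7, 0], [0, 0, x - 6]]) - (-1)·det([[1, -1, 0], [1, x - 7, 0], [0, 0, x - 6]]) + (0)·det([[1, x - 5, 0], [1, 0, 0], [0, 0, x - 6]]) - (0)·det([[1, x - 5, -1], [1, 0, x - 7], [0, 0, 0]]).

Evaluating gives χ_A(x) = x^4 - 24x^3 + 216x^2 - 864x + 1296 = (x - 6)^4.

χ_A(x) = (x - 6)^4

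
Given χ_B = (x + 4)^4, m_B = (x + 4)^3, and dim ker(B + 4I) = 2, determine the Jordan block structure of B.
Jordan blocks: (-4, 3), (-4, 1)

λ = -4: algebraic multiplicity 4 (exponent in χ_B), largest block size 3 (exponent in m_B), 2 blocks (geometric multiplicity). These force block sizes [3, 1].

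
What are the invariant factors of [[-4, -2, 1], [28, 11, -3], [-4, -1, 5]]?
(x - 4)^3

The Jordan structure of A has elementary divisors (x - 4)^3. Arranging the block sizes at each eigenvalue in decreasing order and taking row products gives the invariant factors.

Invariant factors (smallest first, each dividing the next): (x - 4)^3.

Check: the last factor (x - 4)^3 is the minimal polynomial, and the product (x - 4)^3 is the characteristic polynomial.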